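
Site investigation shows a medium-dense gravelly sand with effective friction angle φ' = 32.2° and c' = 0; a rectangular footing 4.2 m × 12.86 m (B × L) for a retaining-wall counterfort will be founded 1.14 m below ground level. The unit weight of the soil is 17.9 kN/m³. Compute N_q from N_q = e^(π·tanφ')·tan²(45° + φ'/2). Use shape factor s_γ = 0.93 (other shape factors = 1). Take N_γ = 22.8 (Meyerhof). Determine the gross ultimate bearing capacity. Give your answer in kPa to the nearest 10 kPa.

tan32.2° = 0.6297, so N_q = e^(π×0.6297)·tan²(61.1°) = 7.231 × 3.282 = 23.73.
q = γ·D_f = 17.9 × 1.14 = 20.406 kPa.
q·N_q = 20.406 × 23.728 = 484.2 kPa
0.5·γ·B·N_γ·s_γ = 0.5 × 17.9 × 4.2 × 22.8 × 0.93 = 797.06 kPa
q_ult = 484.2 + 797.06 = 1281.3 kPa.

q_ult ≈ 1280 kPa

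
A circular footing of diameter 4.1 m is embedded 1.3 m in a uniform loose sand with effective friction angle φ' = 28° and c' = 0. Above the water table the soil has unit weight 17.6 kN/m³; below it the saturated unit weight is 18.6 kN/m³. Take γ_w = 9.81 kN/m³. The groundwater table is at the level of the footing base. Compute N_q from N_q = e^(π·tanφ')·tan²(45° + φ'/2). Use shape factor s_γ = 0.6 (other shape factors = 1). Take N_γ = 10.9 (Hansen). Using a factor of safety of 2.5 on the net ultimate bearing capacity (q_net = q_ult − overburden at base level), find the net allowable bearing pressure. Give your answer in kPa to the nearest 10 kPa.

N_q = e^(π·tan28°)·tan²(59°) = 14.72.
Effective surcharge at the founding depth q = γ·D_f = 17.6 × 1.3 = 22.88 kPa.
The water table coincides with the base, so in the self-weight term γ → γ' = 8.79 kN/m³.
q_ult = q·N_q + 0.5·γ·B·N_γ·s_γ
     = 22.88 × 14.72 + 0.5 × 8.79 × 4.1 × 10.9 × 0.6
     = 336.79 + 117.85 = 454.64 kPa.
q_net = 454.64 − 22.88 = 431.76 kPa.
q_all(net) = 431.76 / 2.5 = 172.7 kPa.

q_all(net) ≈ 170 kPa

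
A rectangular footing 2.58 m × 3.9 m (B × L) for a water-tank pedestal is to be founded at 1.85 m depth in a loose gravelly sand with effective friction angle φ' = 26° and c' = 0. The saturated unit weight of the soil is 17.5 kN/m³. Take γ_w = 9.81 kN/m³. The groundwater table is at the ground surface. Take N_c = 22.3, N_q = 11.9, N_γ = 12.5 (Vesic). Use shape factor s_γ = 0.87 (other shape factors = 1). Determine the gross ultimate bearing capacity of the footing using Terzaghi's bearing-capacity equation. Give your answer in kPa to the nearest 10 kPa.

With the water table at the surface the whole profile is submerged: γ' = 17.5 − 9.81 = 7.69 kN/m³, so q = γ'·D_f = 14.226 kPa; the same γ' applies in the ½γBN_γ term.
q_ult = q·N_q + 0.5·γ·B·N_γ·s_γ
     = 14.226 × 11.9 + 0.5 × 7.69 × 2.58 × 12.5 × 0.87
     = 169.3 + 107.88 = 277.18 kPa.

q_ult ≈ 280 kPa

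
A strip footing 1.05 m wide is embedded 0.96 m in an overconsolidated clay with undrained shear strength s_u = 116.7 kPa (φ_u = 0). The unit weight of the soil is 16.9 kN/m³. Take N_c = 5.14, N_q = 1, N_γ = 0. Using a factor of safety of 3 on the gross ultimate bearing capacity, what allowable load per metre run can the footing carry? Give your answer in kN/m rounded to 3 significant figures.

Effective surcharge at the founding depth q = γ·D_f = 16.9 × 0.96 = 16.224 kPa.
q_ult = c·N_c + q·N_q
     = 116.7 × 5.14 + 16.224 × 1
     = 599.84 + 16.224 = 616.06 kPa.
Gross allowable pressure q_all = 616.06 / 3 = 205.35 kPa.
Allowable wall load = q_all × B = 205.35 × 1.05 = 215.62 kN per metre run.

≈ 216 kN/m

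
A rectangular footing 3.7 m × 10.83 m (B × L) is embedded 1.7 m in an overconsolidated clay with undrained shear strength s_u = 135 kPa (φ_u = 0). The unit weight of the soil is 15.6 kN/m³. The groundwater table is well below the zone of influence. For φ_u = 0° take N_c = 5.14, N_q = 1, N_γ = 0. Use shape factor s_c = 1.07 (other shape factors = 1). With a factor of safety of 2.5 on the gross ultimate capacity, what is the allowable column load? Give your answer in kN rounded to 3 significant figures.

q = γ·D_f = 15.6 × 1.7 = 26.52 kPa.
c·N_c·s_c = 135 × 5.14 × 1.07 = 742.47 kPa
q·N_q = 26.52 × 1 = 26.52 kPa
q_ult = 742.47 + 26.52 = 768.99 kPa.
Gross allowable pressure q_all = 768.99 / 2.5 = 307.6 kPa.
Footing area = 40.071 m², so allowable column load = 307.6 × 40.071 = 12326 kN.

P_all ≈ 12300 kN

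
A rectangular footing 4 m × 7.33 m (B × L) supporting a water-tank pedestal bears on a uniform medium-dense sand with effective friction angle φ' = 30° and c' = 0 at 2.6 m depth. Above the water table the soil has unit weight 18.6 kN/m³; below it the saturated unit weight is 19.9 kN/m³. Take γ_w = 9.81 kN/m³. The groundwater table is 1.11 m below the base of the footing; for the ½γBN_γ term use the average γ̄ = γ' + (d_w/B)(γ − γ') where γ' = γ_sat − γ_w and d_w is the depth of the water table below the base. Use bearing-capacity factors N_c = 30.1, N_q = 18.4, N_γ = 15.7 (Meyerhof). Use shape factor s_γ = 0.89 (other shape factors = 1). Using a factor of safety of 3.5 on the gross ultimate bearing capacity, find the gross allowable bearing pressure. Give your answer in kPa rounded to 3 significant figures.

Effective surcharge at the founding depth q = γ·D_f = 18.6 × 2.6 = 48.36 kPa.
With d_w = 1.11 m < B, γ̄ = 10.09 + (1.11/4) × (18.6 − 10.09) = 12.452 kN/m³.
q_ult = q·N_q + 0.5·γ·B·N_γ·s_γ
     = 48.36 × 18.4 + 0.5 × 12.452 × 4 × 15.7 × 0.89
     = 889.82 + 347.97 = 1237.8 kPa.
q_all = 1237.8 / 3.5 = 353.66 kPa.

q_all ≈ 354 kPa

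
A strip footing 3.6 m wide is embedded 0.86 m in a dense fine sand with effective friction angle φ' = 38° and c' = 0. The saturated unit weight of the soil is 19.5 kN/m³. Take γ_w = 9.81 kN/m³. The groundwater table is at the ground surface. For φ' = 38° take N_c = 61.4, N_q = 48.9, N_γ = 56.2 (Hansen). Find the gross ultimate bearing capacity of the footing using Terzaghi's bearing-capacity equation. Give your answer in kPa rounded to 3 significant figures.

γ' = 19.5 − 9.81 = 9.69 kN/m³ (submerged throughout). q = 9.69 × 0.86 = 8.3334 kPa; the same γ' applies in the ½γBN_γ term.
q·N_q = 8.3334 × 48.9 = 407.5 kPa
0.5·γ·B·N_γ = 0.5 × 9.69 × 3.6 × 56.2 = 980.24 kPa
q_ult = 407.5 + 980.24 = 1387.7 kPa.

q_ult ≈ 1390 kPa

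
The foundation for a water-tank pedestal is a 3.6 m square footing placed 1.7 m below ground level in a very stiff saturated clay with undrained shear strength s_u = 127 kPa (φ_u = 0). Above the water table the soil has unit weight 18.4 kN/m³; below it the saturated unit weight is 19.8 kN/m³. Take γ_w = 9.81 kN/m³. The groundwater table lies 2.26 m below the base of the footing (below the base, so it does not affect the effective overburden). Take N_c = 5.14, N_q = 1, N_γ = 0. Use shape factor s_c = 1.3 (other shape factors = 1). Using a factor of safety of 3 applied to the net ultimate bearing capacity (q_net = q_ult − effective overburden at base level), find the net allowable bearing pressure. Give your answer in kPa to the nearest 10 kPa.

Effective surcharge at the founding depth q = γ·D_f = 18.4 × 1.7 = 31.28 kPa.
q_ult = c·N_c·s_c + q·N_q
     = 127 × 5.14 × 1.3 + 31.28 × 1
     = 848.61 + 31.28 = 879.89 kPa.
Net ultimate: q_net = 879.89 − 31.28 = 848.61 kPa.
q_all(net) = 848.61 / 3 = 282.87 kPa.

q_all(net) ≈ 280 kPa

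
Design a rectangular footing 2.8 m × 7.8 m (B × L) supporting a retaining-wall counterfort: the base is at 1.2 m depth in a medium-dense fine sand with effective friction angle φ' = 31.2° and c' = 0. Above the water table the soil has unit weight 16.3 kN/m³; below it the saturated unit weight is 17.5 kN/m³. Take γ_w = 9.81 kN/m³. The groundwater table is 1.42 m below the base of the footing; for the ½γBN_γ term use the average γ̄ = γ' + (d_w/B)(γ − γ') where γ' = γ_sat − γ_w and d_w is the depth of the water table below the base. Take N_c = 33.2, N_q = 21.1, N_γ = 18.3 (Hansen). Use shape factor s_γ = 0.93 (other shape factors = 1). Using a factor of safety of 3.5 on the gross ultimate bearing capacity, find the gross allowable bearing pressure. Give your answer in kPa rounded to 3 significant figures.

Effective surcharge at the founding depth q = γ·D_f = 16.3 × 1.2 = 19.56 kPa.
With d_w = 1.42 m < B, γ̄ = 7.69 + (1.42/2.8) × (16.3 − 7.69) = 12.056 kN/m³.
q_ult = q·N_q + 0.5·γ·B·N_γ·s_γ
     = 19.56 × 21.1 + 0.5 × 12.056 × 2.8 × 18.3 × 0.93
     = 412.72 + 287.27 = 699.98 kPa.
q_all = 699.98 / 3.5 = 199.99 kPa.

q_all ≈ 200 kPa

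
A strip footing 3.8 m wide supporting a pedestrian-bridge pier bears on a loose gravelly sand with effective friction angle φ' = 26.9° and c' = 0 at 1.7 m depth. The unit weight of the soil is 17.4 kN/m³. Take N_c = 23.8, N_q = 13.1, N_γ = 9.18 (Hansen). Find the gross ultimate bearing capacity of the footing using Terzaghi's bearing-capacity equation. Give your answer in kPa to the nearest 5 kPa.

Effective surcharge at the founding depth q = γ·D_f = 17.4 × 1.7 = 29.58 kPa.
q_ult = q·N_q + 0.5·γ·B·N_γ
     = 29.58 × 13.1 + 0.5 × 17.4 × 3.8 × 9.18
     = 387.5 + 303.49 = 690.99 kPa.

q_ult ≈ 690 kPa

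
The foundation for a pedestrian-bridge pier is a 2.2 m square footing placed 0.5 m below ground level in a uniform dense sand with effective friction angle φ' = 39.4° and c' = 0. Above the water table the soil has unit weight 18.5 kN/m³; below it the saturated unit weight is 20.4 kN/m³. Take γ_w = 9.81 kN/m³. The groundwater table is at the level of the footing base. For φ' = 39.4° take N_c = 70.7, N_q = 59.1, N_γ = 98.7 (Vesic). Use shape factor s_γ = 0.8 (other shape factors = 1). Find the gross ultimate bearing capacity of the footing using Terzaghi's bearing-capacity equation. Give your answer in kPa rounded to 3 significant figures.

q_ult ≈ 1470 kPa

Overburden at base level: q = 18.5 × 0.5 = 9.25 kPa.
Below the base the soil is submerged, so the ½γBN_γ term uses γ' = 20.4 − 9.81 = 10.59 kN/m³.
Surcharge term q·N_q = 9.25 × 59.1 = 546.68 kPa; self-weight term 0.5·γ·B·N_γ·s_γ = 0.5 × 10.59 × 2.2 × 98.7 × 0.8 = 919.81 kPa.
q_ult = 546.68 + 919.81 = 1466.5 kPa.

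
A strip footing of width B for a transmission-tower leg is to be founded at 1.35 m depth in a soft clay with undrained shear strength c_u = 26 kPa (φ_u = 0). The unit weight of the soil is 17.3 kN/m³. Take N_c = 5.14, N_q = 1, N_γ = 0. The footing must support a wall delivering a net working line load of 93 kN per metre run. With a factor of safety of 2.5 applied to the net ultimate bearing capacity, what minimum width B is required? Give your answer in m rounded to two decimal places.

B = 1.74 m

q = γ·D_f = 17.3 × 1.35 = 23.355 kPa.
c·N_c = 26 × 5.14 = 133.64 kPa
q·N_q = 23.355 × 1 = 23.355 kPa
q_ult = 133.64 + 23.355 = 157 kPa.
For φ = 0 the ½γBN_γ term vanishes, so q_ult is independent of B. q_net = 157 − 23.355 = 133.64 kPa; q_all(net) = 133.64/2.5 = 53.456 kPa.
Required width B = w / q_all(net) = 93 / 53.456 = 1.74 m.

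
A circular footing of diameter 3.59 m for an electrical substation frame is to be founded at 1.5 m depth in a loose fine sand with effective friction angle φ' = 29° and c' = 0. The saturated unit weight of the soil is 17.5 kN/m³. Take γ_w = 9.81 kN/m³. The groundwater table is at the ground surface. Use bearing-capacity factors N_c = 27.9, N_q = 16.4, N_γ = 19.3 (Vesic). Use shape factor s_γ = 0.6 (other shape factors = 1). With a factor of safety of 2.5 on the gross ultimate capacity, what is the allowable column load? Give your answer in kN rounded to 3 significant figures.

P_all ≈ 1410 kN

With the water table at the surface the whole profile is submerged: γ' = 17.5 − 9.81 = 7.69 kN/m³, so q = γ'·D_f = 11.535 kPa; the same γ' applies in the ½γBN_γ term.
q_ult = q·N_q + 0.5·γ·B·N_γ·s_γ
     = 11.535 × 16.4 + 0.5 × 7.69 × 3.59 × 19.3 × 0.6
     = 189.17 + 159.85 = 349.02 kPa.
Gross allowable pressure q_all = 349.02 / 2.5 = 139.61 kPa.
Footing area = 10.1223 m², so allowable column load = 139.61 × 10.1223 = 1413.2 kN.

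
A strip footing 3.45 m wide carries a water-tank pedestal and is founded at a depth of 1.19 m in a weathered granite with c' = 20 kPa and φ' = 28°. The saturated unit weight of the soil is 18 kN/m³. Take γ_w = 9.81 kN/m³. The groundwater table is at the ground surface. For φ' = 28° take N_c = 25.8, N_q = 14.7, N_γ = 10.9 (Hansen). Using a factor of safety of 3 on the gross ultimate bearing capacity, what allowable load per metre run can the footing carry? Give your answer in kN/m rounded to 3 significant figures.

Water table at ground surface, so effective unit weight γ' = 18 − 9.81 = 8.19 kN/m³ is used throughout; overburden q = 8.19 × 1.19 = 9.7461 kPa; the same γ' applies in the ½γBN_γ term.
Cohesion term c·N_c = 20 × 25.8 = 516 kPa; surcharge term q·N_q = 9.7461 × 14.7 = 143.27 kPa; self-weight term 0.5·γ·B·N_γ = 0.5 × 8.19 × 3.45 × 10.9 = 153.99 kPa.
q_ult = 516 + 143.27 + 153.99 = 813.26 kPa.
Gross allowable pressure q_all = 813.26 / 3 = 271.09 kPa.
Allowable wall load = q_all × B = 271.09 × 3.45 = 935.25 kN per metre run.

≈ 935 kN/m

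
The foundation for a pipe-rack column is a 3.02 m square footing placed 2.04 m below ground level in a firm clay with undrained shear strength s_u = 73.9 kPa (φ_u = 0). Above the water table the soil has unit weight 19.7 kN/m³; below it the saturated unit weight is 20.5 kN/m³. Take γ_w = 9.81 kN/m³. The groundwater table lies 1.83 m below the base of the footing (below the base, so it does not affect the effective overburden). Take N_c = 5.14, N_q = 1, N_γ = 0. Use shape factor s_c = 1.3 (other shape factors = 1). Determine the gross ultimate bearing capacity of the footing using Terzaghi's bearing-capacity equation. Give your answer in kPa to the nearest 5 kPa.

q = γ·D_f = 19.7 × 2.04 = 40.188 kPa.
c·N_c·s_c = 73.9 × 5.14 × 1.3 = 493.8 kPa
q·N_q = 40.188 × 1 = 40.188 kPa
q_ult = 493.8 + 40.188 = 533.99 kPa.

q_ult ≈ 535 kPa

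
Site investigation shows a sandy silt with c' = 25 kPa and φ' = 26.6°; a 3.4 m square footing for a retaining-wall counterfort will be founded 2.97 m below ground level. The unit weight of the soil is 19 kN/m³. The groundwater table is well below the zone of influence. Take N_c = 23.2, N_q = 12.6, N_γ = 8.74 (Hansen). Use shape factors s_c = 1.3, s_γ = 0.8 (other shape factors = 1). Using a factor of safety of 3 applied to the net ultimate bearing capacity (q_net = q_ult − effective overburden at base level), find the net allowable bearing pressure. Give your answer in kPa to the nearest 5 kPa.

q = γ·D_f = 19 × 2.97 = 56.43 kPa.
c·N_c·s_c = 25 × 23.2 × 1.3 = 754 kPa
q·N_q = 56.43 × 12.6 = 711.02 kPa
0.5·γ·B·N_γ·s_γ = 0.5 × 19 × 3.4 × 8.74 × 0.8 = 225.84 kPa
q_ult = 754 + 711.02 + 225.84 = 1690.9 kPa.
Net ultimate: q_net = 1690.9 − 56.43 = 1634.4 kPa.
q_all(net) = 1634.4 / 3 = 544.81 kPa.

q_all(net) ≈ 545 kPa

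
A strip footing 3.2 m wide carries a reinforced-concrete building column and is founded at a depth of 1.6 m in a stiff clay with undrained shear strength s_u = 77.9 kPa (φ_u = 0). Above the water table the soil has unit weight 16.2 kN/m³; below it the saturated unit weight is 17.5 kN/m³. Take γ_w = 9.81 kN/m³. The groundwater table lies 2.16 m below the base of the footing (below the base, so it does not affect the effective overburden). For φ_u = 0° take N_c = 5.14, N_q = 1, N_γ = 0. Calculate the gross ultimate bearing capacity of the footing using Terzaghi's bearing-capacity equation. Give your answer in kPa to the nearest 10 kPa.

q_ult ≈ 430 kPa

q = γ·D_f = 16.2 × 1.6 = 25.92 kPa.
c·N_c = 77.9 × 5.14 = 400.41 kPa
q·N_q = 25.92 × 1 = 25.92 kPa
q_ult = 400.41 + 25.92 = 426.33 kPa.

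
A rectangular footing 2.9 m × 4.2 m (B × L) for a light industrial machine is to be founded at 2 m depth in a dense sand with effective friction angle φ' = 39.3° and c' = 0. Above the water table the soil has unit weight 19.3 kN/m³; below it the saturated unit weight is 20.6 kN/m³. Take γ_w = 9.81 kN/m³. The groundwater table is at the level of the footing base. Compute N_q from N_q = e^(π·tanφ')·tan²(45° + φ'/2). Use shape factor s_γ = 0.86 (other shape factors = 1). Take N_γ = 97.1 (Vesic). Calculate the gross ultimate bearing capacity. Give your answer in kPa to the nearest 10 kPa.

q_ult ≈ 3560 kPa

tan39.3° = 0.8185, so N_q = e^(π×0.8185)·tan²(64.65°) = 13.084 × 4.455 = 58.29.
Overburden at base level: q = 19.3 × 2 = 38.6 kPa.
Below the base the soil is submerged, so the ½γBN_γ term uses γ' = 20.6 − 9.81 = 10.79 kN/m³.
Surcharge term q·N_q = 38.6 × 58.291 = 2250 kPa; self-weight term 0.5·γ·B·N_γ·s_γ = 0.5 × 10.79 × 2.9 × 97.1 × 0.86 = 1306.5 kPa.
q_ult = 2250 + 1306.5 = 3556.5 kPa.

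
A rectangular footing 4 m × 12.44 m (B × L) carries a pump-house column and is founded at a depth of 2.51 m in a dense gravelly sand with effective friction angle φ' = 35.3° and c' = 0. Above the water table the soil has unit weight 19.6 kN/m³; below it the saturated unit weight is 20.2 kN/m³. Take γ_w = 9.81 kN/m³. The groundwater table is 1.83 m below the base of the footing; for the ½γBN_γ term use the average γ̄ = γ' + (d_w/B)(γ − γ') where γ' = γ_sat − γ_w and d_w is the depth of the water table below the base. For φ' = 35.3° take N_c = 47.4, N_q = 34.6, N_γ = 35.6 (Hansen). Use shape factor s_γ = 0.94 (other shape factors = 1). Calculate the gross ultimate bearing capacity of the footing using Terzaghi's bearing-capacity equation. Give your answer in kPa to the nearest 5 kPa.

Effective surcharge at the founding depth q = γ·D_f = 19.6 × 2.51 = 49.196 kPa.
With d_w = 1.83 m < B, γ̄ = 10.39 + (1.83/4) × (19.6 − 10.39) = 14.604 kN/m³.
q_ult = q·N_q + 0.5·γ·B·N_γ·s_γ
     = 49.196 × 34.6 + 0.5 × 14.604 × 4 × 35.6 × 0.94
     = 1702.2 + 977.39 = 2679.6 kPa.

q_ult ≈ 2680 kPa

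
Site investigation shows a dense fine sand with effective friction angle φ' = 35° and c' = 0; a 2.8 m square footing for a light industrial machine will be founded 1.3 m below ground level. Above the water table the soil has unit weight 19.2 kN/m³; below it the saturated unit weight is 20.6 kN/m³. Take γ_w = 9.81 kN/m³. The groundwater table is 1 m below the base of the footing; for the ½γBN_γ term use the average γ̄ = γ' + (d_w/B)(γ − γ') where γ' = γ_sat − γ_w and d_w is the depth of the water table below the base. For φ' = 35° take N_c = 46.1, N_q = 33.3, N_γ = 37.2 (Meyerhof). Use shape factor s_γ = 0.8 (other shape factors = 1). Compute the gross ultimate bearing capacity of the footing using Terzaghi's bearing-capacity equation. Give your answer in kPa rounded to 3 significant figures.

Effective surcharge at the founding depth q = γ·D_f = 19.2 × 1.3 = 24.96 kPa.
With d_w = 1 m < B, γ̄ = 10.79 + (1/2.8) × (19.2 − 10.79) = 13.794 kN/m³.
q_ult = q·N_q + 0.5·γ·B·N_γ·s_γ
     = 24.96 × 33.3 + 0.5 × 13.794 × 2.8 × 37.2 × 0.8
     = 831.17 + 574.7 = 1405.9 kPa.

q_ult ≈ 1410 kPa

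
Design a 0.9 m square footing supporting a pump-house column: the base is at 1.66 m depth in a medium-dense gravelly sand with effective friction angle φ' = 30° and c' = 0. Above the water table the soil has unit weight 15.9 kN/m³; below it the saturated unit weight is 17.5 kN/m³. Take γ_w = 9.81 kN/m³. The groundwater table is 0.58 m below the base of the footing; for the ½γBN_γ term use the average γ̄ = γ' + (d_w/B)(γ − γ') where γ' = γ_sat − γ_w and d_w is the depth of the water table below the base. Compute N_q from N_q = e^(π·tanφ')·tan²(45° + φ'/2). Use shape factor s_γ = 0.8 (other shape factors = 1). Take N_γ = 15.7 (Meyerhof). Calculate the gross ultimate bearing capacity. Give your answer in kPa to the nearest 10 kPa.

tan30° = 0.5774, so N_q = e^(π×0.5774)·tan²(60°) = 6.134 × 3.0 = 18.4.
Effective surcharge at the founding depth q = γ·D_f = 15.9 × 1.66 = 26.394 kPa.
With d_w = 0.58 m < B, γ̄ = 7.69 + (0.58/0.9) × (15.9 − 7.69) = 12.981 kN/m³.
q_ult = q·N_q + 0.5·γ·B·N_γ·s_γ
     = 26.394 × 18.401 + 0.5 × 12.981 × 0.9 × 15.7 × 0.8
     = 485.68 + 73.368 = 559.05 kPa.

q_ult ≈ 560 kPa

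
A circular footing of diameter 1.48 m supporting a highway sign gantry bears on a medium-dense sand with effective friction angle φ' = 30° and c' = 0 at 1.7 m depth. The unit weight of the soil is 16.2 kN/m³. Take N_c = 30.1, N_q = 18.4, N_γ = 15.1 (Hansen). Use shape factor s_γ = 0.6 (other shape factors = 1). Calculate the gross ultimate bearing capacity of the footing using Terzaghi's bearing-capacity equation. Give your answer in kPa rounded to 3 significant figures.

q_ult ≈ 615 kPa

q = γ·D_f = 16.2 × 1.7 = 27.54 kPa.
q·N_q = 27.54 × 18.4 = 506.74 kPa
0.5·γ·B·N_γ·s_γ = 0.5 × 16.2 × 1.48 × 15.1 × 0.6 = 108.61 kPa
q_ult = 506.74 + 108.61 = 615.35 kPa.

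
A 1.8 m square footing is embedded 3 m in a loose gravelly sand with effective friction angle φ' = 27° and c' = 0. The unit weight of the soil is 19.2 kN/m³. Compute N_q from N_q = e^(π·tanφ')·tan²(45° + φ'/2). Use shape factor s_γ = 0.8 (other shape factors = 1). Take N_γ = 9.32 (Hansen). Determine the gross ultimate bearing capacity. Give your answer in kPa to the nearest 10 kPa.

tan27° = 0.5095, so N_q = e^(π×0.5095)·tan²(58.5°) = 4.957 × 2.663 = 13.2.
q = γ·D_f = 19.2 × 3 = 57.6 kPa.
q·N_q = 57.6 × 13.199 = 760.27 kPa
0.5·γ·B·N_γ·s_γ = 0.5 × 19.2 × 1.8 × 9.32 × 0.8 = 128.84 kPa
q_ult = 760.27 + 128.84 = 889.11 kPa.

q_ult ≈ 890 kPa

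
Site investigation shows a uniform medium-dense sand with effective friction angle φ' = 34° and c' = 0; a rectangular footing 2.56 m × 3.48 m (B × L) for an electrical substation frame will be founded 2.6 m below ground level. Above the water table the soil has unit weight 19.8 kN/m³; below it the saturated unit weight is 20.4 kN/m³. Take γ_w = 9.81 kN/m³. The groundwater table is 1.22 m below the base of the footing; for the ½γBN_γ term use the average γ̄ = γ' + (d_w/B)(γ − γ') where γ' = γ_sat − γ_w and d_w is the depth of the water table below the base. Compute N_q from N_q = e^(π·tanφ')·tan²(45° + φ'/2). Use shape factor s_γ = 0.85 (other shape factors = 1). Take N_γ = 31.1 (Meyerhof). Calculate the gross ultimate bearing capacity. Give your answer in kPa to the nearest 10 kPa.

tan34° = 0.6745, so N_q = e^(π×0.6745)·tan²(62°) = 8.323 × 3.537 = 29.44.
q = γ·D_f = 19.8 × 2.6 = 51.48 kPa.
γ' = 10.59 kN/m³; averaging over the depth B below the base, γ̄ = γ' + (d_w/B)(γ − γ') = 14.979 kN/m³.
q·N_q = 51.48 × 29.44 = 1515.6 kPa
0.5·γ·B·N_γ·s_γ = 0.5 × 14.979 × 2.56 × 31.1 × 0.85 = 506.85 kPa
q_ult = 1515.6 + 506.85 = 2022.4 kPa.

q_ult ≈ 2020 kPa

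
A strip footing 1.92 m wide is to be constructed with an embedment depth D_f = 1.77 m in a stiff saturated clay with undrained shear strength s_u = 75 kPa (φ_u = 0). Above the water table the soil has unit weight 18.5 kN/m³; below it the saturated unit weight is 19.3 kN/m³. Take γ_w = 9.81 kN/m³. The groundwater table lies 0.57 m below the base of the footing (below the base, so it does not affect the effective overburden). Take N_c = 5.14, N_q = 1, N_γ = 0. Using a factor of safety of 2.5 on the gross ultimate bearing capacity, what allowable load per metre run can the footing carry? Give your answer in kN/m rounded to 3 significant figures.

q = γ·D_f = 18.5 × 1.77 = 32.745 kPa.
c·N_c = 75 × 5.14 = 385.5 kPa
q·N_q = 32.745 × 1 = 32.745 kPa
q_ult = 385.5 + 32.745 = 418.25 kPa.
Gross allowable pressure q_all = 418.25 / 2.5 = 167.3 kPa.
Allowable wall load = q_all × B = 167.3 × 1.92 = 321.21 kN per metre run.

≈ 321 kN/m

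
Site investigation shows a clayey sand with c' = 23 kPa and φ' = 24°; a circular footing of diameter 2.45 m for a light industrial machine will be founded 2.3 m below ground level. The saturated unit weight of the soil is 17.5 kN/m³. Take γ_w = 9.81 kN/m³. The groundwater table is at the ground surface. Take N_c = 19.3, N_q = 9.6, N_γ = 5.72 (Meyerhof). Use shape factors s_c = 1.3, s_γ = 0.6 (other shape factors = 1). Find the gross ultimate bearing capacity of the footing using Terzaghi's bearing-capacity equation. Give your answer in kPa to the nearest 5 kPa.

q_ult ≈ 780 kPa

With the water table at the surface the whole profile is submerged: γ' = 17.5 − 9.81 = 7.69 kN/m³, so q = γ'·D_f = 17.687 kPa; the same γ' applies in the ½γBN_γ term.
q_ult = c·N_c·s_c + q·N_q + 0.5·γ·B·N_γ·s_γ
     = 23 × 19.3 × 1.3 + 17.687 × 9.6 + 0.5 × 7.69 × 2.45 × 5.72 × 0.6
     = 577.07 + 169.8 + 32.33 = 779.2 kPa.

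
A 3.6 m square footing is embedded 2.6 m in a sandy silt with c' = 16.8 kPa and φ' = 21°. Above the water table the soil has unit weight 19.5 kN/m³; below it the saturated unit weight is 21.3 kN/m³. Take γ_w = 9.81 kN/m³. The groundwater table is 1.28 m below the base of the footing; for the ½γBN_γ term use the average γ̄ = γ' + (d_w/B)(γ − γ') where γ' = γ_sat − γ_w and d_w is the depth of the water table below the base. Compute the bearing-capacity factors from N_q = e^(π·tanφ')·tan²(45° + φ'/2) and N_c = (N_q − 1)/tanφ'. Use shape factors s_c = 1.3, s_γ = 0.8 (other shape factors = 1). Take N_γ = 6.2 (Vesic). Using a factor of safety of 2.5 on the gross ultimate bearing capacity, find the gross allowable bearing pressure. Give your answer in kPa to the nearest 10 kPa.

q_all ≈ 330 kPa

N_q = e^(π·tan21°)·tan²(55.5°) = 7.07; N_c = (N_q − 1)/tanφ' = 15.81.
Overburden at base level: q = 19.5 × 2.6 = 50.7 kPa.
The water table is 1.28 m below the base (< B = 3.6 m), so the ½γBN_γ term uses γ̄ = γ' + (d_w/B)(γ − γ') = 11.49 + (1.28/3.6)(19.5 − 11.49) = 14.338 kN/m³.
Cohesion term c·N_c·s_c = 16.8 × 15.815 × 1.3 = 345.4 kPa; surcharge term q·N_q = 50.7 × 7.0708 = 358.49 kPa; self-weight term 0.5·γ·B·N_γ·s_γ = 0.5 × 14.338 × 3.6 × 6.2 × 0.8 = 128.01 kPa.
q_ult = 345.4 + 358.49 + 128.01 = 831.89 kPa.
q_all = 831.89 / 2.5 = 332.76 kPa.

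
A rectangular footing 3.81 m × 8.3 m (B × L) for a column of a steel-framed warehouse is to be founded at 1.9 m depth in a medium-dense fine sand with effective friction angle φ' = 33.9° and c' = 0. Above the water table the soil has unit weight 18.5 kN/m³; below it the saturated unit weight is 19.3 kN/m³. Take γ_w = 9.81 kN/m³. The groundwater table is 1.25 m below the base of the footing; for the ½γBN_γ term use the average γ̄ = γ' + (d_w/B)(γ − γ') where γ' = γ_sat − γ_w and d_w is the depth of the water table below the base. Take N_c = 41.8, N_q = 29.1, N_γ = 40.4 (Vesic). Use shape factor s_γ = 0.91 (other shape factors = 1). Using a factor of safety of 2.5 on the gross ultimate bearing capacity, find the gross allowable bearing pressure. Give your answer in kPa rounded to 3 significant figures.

q_all ≈ 758 kPa

Effective surcharge at the founding depth q = γ·D_f = 18.5 × 1.9 = 35.15 kPa.
With d_w = 1.25 m < B, γ̄ = 9.49 + (1.25/3.81) × (18.5 − 9.49) = 12.446 kN/m³.
q_ult = q·N_q + 0.5·γ·B·N_γ·s_γ
     = 35.15 × 29.1 + 0.5 × 12.446 × 3.81 × 40.4 × 0.91
     = 1022.9 + 871.66 = 1894.5 kPa.
q_all = 1894.5 / 2.5 = 757.81 kPa.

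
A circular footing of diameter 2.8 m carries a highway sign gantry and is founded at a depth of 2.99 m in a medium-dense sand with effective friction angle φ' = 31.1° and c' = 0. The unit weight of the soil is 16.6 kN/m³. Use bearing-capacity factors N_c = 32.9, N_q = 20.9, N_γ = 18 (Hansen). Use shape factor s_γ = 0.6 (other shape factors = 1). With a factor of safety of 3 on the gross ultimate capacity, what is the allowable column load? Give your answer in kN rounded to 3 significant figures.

P_all ≈ 2640 kN

Effective surcharge at the founding depth q = γ·D_f = 16.6 × 2.99 = 49.634 kPa.
q_ult = q·N_q + 0.5·γ·B·N_γ·s_γ
     = 49.634 × 20.9 + 0.5 × 16.6 × 2.8 × 18 × 0.6
     = 1037.4 + 250.99 = 1288.3 kPa.
Gross allowable pressure q_all = 1288.3 / 3 = 429.45 kPa.
Footing area = 6.1575 m², so allowable column load = 429.45 × 6.1575 = 2644.3 kN.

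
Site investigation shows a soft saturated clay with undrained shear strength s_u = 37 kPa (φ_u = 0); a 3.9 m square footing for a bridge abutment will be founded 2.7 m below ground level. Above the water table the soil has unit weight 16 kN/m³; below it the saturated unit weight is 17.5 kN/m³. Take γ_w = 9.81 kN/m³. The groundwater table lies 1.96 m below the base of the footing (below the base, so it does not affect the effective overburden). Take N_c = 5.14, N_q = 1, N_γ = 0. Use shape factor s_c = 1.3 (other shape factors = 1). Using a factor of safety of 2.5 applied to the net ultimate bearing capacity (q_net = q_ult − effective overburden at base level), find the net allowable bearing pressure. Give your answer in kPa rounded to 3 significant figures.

q_all(net) ≈ 98.9 kPa

Effective surcharge at the founding depth q = γ·D_f = 16 × 2.7 = 43.2 kPa.
q_ult = c·N_c·s_c + q·N_q
     = 37 × 5.14 × 1.3 + 43.2 × 1
     = 247.23 + 43.2 = 290.43 kPa.
Net ultimate: q_net = 290.43 − 43.2 = 247.23 kPa.
q_all(net) = 247.23 / 2.5 = 98.894 kPa.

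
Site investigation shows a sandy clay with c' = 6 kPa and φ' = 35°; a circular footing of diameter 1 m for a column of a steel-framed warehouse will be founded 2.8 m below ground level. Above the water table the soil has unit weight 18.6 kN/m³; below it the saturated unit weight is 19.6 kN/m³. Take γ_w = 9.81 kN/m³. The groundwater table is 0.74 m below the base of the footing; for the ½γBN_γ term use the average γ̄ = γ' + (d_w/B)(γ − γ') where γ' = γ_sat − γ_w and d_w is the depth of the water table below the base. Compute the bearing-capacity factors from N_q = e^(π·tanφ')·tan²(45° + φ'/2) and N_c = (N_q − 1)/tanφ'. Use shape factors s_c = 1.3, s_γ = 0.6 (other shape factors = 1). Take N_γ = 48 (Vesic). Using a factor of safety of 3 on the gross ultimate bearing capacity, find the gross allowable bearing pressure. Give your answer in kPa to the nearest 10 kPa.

q_all ≈ 780 kPa

N_q = e^(π·tan35°)·tan²(62.5°) = 33.3; N_c = (N_q − 1)/tanφ' = 46.12.
Effective surcharge at the founding depth q = γ·D_f = 18.6 × 2.8 = 52.08 kPa.
With d_w = 0.74 m < B, γ̄ = 9.79 + (0.74/1) × (18.6 − 9.79) = 16.309 kN/m³.
q_ult = c·N_c·s_c + q·N_q + 0.5·γ·B·N_γ·s_γ
     = 6 × 46.124 × 1.3 + 52.08 × 33.296 + 0.5 × 16.309 × 1 × 48 × 0.6
     = 359.76 + 1734.1 + 234.86 = 2328.7 kPa.
q_all = 2328.7 / 3 = 776.23 kPa.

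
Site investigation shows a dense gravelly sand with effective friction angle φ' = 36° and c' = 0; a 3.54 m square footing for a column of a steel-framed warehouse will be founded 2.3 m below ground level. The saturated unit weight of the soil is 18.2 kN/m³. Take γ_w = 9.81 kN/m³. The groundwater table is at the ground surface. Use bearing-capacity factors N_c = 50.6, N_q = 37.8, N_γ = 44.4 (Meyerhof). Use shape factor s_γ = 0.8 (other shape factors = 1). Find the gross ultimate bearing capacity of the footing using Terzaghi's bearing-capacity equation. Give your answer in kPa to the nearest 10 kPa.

q_ult ≈ 1260 kPa

γ' = 18.2 − 9.81 = 8.39 kN/m³ (submerged throughout). q = 8.39 × 2.3 = 19.297 kPa; the same γ' applies in the ½γBN_γ term.
q·N_q = 19.297 × 37.8 = 729.43 kPa
0.5·γ·B·N_γ·s_γ = 0.5 × 8.39 × 3.54 × 44.4 × 0.8 = 527.48 kPa
q_ult = 729.43 + 527.48 = 1256.9 kPa.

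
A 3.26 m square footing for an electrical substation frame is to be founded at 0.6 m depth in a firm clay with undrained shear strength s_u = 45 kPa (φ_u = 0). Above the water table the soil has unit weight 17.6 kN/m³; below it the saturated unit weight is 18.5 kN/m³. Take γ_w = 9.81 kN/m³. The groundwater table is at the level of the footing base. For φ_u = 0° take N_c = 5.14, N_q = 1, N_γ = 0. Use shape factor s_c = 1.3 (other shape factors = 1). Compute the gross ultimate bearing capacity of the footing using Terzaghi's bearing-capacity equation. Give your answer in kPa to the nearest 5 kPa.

Effective surcharge at the founding depth q = γ·D_f = 17.6 × 0.6 = 10.56 kPa.
q_ult = c·N_c·s_c + q·N_q
     = 45 × 5.14 × 1.3 + 10.56 × 1
     = 300.69 + 10.56 = 311.25 kPa.

q_ult ≈ 310 kPa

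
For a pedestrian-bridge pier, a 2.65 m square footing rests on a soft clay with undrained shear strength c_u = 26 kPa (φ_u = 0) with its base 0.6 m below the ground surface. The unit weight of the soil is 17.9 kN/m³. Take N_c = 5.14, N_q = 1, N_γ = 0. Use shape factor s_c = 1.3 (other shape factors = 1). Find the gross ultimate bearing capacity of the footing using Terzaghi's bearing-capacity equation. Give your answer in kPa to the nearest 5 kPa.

q_ult ≈ 185 kPa

q = γ·D_f = 17.9 × 0.6 = 10.74 kPa.
c·N_c·s_c = 26 × 5.14 × 1.3 = 173.73 kPa
q·N_q = 10.74 × 1 = 10.74 kPa
q_ult = 173.73 + 10.74 = 184.47 kPa.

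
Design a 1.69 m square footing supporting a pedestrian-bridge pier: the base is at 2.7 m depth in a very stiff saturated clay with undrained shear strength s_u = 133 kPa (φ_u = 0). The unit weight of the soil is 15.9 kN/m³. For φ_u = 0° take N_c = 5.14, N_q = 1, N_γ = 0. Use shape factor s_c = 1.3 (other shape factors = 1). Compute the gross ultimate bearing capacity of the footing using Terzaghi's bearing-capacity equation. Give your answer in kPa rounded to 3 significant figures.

q = γ·D_f = 15.9 × 2.7 = 42.93 kPa.
c·N_c·s_c = 133 × 5.14 × 1.3 = 888.71 kPa
q·N_q = 42.93 × 1 = 42.93 kPa
q_ult = 888.71 + 42.93 = 931.64 kPa.

q_ult ≈ 932 kPa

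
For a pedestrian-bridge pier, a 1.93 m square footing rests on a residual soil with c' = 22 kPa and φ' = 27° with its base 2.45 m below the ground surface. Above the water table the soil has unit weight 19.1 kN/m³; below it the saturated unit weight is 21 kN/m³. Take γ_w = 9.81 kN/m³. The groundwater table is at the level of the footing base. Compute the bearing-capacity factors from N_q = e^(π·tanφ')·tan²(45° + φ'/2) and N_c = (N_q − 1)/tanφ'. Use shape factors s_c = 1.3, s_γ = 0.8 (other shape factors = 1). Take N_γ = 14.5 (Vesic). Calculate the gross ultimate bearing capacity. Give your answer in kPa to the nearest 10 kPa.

tan27° = 0.5095, so N_q = e^(π×0.5095)·tan²(58.5°) = 4.957 × 2.663 = 13.2.
N_c = (13.2 − 1)/tan27° = 23.94.
Effective surcharge at the founding depth q = γ·D_f = 19.1 × 2.45 = 46.795 kPa.
The water table coincides with the base, so in the self-weight term γ → γ' = 11.19 kN/m³.
q_ult = c·N_c·s_c + q·N_q + 0.5·γ·B·N_γ·s_γ
     = 22 × 23.942 × 1.3 + 46.795 × 13.199 + 0.5 × 11.19 × 1.93 × 14.5 × 0.8
     = 684.75 + 617.65 + 125.26 = 1427.7 kPa.

q_ult ≈ 1430 kPa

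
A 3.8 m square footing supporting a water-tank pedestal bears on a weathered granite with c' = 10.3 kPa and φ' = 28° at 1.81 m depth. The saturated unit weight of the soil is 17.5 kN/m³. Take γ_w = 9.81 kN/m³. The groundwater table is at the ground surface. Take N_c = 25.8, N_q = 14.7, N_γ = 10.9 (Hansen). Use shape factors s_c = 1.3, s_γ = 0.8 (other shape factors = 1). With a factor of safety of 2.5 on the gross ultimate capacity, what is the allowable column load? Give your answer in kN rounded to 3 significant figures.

P_all ≈ 3910 kN

γ' = 17.5 − 9.81 = 7.69 kN/m³ (submerged throughout). q = 7.69 × 1.81 = 13.919 kPa; the same γ' applies in the ½γBN_γ term.
c·N_c·s_c = 10.3 × 25.8 × 1.3 = 345.46 kPa
q·N_q = 13.919 × 14.7 = 204.61 kPa
0.5·γ·B·N_γ·s_γ = 0.5 × 7.69 × 3.8 × 10.9 × 0.8 = 127.41 kPa
q_ult = 345.46 + 204.61 + 127.41 = 677.48 kPa.
Gross allowable pressure q_all = 677.48 / 2.5 = 270.99 kPa.
Footing area = 14.44 m², so allowable column load = 270.99 × 14.44 = 3913.1 kN.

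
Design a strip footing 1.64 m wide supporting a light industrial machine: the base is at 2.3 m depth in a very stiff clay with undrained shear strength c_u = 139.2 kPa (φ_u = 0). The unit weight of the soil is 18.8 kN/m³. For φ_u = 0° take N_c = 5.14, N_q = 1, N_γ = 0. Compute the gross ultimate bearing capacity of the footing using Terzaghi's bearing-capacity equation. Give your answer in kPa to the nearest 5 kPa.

q_ult ≈ 760 kPa

Effective surcharge at the founding depth q = γ·D_f = 18.8 × 2.3 = 43.24 kPa.
q_ult = c·N_c + q·N_q
     = 139.2 × 5.14 + 43.24 × 1
     = 715.49 + 43.24 = 758.73 kPa.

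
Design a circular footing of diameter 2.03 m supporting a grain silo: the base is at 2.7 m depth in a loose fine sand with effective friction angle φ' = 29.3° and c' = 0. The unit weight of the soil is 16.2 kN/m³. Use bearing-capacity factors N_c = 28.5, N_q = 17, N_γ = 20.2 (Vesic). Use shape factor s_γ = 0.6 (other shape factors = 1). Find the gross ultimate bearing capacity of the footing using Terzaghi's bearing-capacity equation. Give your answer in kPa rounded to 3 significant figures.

q_ult ≈ 943 kPa

Effective surcharge at the founding depth q = γ·D_f = 16.2 × 2.7 = 43.74 kPa.
q_ult = q·N_q + 0.5·γ·B·N_γ·s_γ
     = 43.74 × 17 + 0.5 × 16.2 × 2.03 × 20.2 × 0.6
     = 743.58 + 199.29 = 942.87 kPa.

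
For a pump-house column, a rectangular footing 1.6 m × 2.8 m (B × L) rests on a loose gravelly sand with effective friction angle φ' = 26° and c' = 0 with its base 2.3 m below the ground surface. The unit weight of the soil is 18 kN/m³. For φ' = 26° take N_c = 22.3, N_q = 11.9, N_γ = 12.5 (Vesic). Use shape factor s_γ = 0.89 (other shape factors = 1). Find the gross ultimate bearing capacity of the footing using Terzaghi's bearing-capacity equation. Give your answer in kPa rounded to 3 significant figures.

q_ult ≈ 653 kPa

Overburden at base level: q = 18 × 2.3 = 41.4 kPa.
Surcharge term q·N_q = 41.4 × 11.9 = 492.66 kPa; self-weight term 0.5·γ·B·N_γ·s_γ = 0.5 × 18 × 1.6 × 12.5 × 0.89 = 160.2 kPa.
q_ult = 492.66 + 160.2 = 652.86 kPa.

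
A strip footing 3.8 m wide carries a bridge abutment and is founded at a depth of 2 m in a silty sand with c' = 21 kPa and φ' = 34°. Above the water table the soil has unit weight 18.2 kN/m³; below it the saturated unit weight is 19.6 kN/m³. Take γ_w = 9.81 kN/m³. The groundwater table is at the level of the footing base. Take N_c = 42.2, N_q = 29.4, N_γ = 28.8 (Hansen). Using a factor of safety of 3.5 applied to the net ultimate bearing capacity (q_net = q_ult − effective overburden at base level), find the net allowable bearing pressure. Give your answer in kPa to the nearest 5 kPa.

q_all(net) ≈ 700 kPa

q = γ·D_f = 18.2 × 2 = 36.4 kPa.
For the ½γBN_γ term take γ' = 19.6 − 9.81 = 9.79 kN/m³ (soil below base is submerged).
c·N_c = 21 × 42.2 = 886.2 kPa
q·N_q = 36.4 × 29.4 = 1070.2 kPa
0.5·γ·B·N_γ = 0.5 × 9.79 × 3.8 × 28.8 = 535.71 kPa
q_ult = 886.2 + 1070.2 + 535.71 = 2492.1 kPa.
Net ultimate: q_net = 2492.1 − 36.4 = 2455.7 kPa.
q_all(net) = 2455.7 / 3.5 = 701.62 kPa.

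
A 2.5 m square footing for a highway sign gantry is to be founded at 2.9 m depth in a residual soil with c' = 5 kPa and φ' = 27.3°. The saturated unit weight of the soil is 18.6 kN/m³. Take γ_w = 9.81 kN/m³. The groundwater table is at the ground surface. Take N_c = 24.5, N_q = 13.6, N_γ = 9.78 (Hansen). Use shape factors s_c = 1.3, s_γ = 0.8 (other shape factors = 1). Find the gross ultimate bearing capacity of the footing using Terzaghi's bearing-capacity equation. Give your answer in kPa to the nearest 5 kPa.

With the water table at the surface the whole profile is submerged: γ' = 18.6 − 9.81 = 8.79 kN/m³, so q = γ'·D_f = 25.491 kPa; the same γ' applies in the ½γBN_γ term.
q_ult = c·N_c·s_c + q·N_q + 0.5·γ·B·N_γ·s_γ
     = 5 × 24.5 × 1.3 + 25.491 × 13.6 + 0.5 × 8.79 × 2.5 × 9.78 × 0.8
     = 159.25 + 346.68 + 85.966 = 591.89 kPa.

q_ult ≈ 590 kPa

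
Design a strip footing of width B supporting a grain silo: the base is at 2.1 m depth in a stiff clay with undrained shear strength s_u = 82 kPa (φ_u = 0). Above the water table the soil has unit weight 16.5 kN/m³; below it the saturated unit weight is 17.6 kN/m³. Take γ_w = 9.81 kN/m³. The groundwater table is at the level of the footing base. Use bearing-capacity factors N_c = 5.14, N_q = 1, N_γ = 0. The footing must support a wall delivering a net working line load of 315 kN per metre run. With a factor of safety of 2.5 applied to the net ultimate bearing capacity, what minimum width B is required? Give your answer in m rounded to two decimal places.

Effective surcharge at the founding depth q = γ·D_f = 16.5 × 2.1 = 34.65 kPa.
q_ult = c·N_c + q·N_q
     = 82 × 5.14 + 34.65 × 1
     = 421.48 + 34.65 = 456.13 kPa.
For φ = 0 the ½γBN_γ term vanishes, so q_ult is independent of B. q_net = 456.13 − 34.65 = 421.48 kPa; q_all(net) = 421.48/2.5 = 168.59 kPa.
Required width B = w / q_all(net) = 315 / 168.59 = 1.868 m.

B = 1.87 m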